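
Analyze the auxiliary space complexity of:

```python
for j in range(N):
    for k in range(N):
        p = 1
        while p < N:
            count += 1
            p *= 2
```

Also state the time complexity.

Space complexity: O(1).
Only a constant amount of auxiliary storage is used; nothing grows with n.
Time complexity: O(n^2 log n).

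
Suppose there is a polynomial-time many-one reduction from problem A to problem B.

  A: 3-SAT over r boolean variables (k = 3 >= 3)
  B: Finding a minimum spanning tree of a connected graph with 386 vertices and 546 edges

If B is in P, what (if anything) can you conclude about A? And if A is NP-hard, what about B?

A poly-time reduction A <=_p B means any A-instance can be transformed to a B-instance in poly time.
If B is in P: compose the reduction with B's poly-time algorithm to solve A in poly time, so A is in P.
If A is NP-hard: every NP problem reduces to A, which reduces to B; composing reductions, every NP problem reduces to B, so B is NP-hard.
(Here in fact A is NP-complete and B is in P, so no such reduction is known -- its existence would imply P = NP; the analysis concerns only what the assumed reduction would or would not let you conclude.)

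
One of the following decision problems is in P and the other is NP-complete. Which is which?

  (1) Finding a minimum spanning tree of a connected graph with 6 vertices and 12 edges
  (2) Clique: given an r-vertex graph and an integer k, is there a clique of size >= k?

(1) is P: Kruskal's / Prim's algorithms run in polynomial time.
(2) is NP-complete: complement of Independent Set / Vertex Cover (with k part of the input).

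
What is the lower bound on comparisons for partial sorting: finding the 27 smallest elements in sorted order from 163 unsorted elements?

Finding 27 smallest of 163 in sorted order: Omega(163) to identify the 27 smallest, plus Omega(27 log 27) to sort them. Total: Omega(n + k log k).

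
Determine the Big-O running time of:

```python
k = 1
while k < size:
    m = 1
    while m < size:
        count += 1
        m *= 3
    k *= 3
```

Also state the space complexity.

Time complexity: O(log^2 n).
Space complexity: O(1).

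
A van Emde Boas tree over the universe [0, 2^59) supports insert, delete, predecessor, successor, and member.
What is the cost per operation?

vEB recursively partitions [0, 576460752303423488) into sqrt(u) clusters of size sqrt(u). Each operation recurses into either one cluster or the summary, never both: T(u) = T(sqrt(u)) + O(1) => T(u) = O(log log u) = O(log 59). This is worst-case, not just amortized.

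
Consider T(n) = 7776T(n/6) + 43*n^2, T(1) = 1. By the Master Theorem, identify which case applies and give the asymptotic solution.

a=7776, b=6, f(n)=43*n^2.
log_6(7776) = 5 > 2.
Since f(n) = O(n^2) is polynomially smaller than n^5, Case 1 applies.
T(n) = Theta(n^5).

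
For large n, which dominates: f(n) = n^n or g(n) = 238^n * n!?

g(n) = 238^n * n! grows faster: by Stirling n! ~ sqrt(2 pi n)(n/e)^n, so 238^n n! / n^n ~ (238/e)^n sqrt(2 pi n) -> infinity since 238/e > 1.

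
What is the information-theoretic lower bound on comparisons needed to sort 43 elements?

There are 43! = 60415263063373835637355132068513997507264512000000000 possible orderings. Each comparison gives 1 bit. We need at least ceil(log_2(60415263063373835637355132068513997507264512000000000)) = 176 comparisons.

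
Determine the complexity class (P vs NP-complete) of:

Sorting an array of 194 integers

This problem is in P: merge sort runs in O(n log n).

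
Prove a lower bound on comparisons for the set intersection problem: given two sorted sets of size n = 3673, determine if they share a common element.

For two sorted arrays of size n = 3673, any correct algorithm must examine Omega(n) elements. If fewer are examined, an adversary places a common element in an unexamined gap. A merge-based scan achieves O(n), so the bound is tight.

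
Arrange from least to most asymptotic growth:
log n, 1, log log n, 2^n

Ordered by growth rate: 1 < log log n < log n < 2^n.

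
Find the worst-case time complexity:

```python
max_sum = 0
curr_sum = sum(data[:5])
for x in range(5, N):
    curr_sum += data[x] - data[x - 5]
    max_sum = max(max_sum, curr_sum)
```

Time complexity: O(n).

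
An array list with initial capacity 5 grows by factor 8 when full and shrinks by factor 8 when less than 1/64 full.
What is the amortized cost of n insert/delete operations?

Using potential function Phi = |8*size - capacity|. Resizing costs are offset by potential release. Amortized O(1) per operation.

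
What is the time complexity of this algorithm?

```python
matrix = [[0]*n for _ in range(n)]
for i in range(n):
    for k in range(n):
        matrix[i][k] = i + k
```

Time complexity: O(n^2).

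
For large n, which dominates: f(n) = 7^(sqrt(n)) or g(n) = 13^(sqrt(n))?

g(n) = 13^(sqrt(n)) grows faster: ratio is (13/7)^(sqrt(n)) -> infinity since 13/7 > 1.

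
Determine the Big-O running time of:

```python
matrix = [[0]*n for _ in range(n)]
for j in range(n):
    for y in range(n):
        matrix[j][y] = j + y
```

Time complexity: O(n^2).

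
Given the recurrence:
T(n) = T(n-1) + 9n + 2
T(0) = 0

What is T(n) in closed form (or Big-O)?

Dominant term in sum is 9*sum(i, i=1..n) = 9*n*(n+1)/2 = O(n^2).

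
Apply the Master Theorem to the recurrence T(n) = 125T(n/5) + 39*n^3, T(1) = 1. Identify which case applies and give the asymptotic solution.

a=125, b=5, f(n)=39*n^3.
log_5(125) = 3, so n^(log_b(a)) = n^3.
f(n) = Theta(n^3), so Case 2 applies.
T(n) = Theta(n^3 log n).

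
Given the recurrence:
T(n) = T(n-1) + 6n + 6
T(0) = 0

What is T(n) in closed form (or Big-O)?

Dominant term in sum is 6*sum(i, i=1..n) = 6*n*(n+1)/2 = O(n^2).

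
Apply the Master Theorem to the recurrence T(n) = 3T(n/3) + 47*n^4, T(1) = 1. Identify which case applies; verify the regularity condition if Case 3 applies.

a=3, b=3, f(n)=47*n^4.
log_3(3) = 1 < 4.
f(n) = Omega(n^(1+epsilon)) for some epsilon > 0, so Case 3 is the candidate.
Regularity: a*f(n/b) = 3*47*(n/3)^4 = (3/81)*47*n^4 <= c*f(n) with c = 3/81 < 1. Satisfied.
Case 3: T(n) = Theta(n^4).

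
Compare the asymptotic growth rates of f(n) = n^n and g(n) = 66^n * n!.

g(n) = 66^n * n! grows faster: by Stirling n! ~ sqrt(2 pi n)(n/e)^n, so 66^n n! / n^n ~ (66/e)^n sqrt(2 pi n) -> infinity since 66/e > 1.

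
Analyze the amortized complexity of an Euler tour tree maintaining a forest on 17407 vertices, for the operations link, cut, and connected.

An Euler tour tree stores each tree's Euler tour as a balanced BST keyed by tour position. On 17407 vertices: link concatenates two tours via O(1) splits/joins of size <= 2*17407 (O(log n)); cut splits the tour at the two occurrences of the edge (O(log n)); connected compares BST roots (O(log n) to find the root). All O(log n) amortized.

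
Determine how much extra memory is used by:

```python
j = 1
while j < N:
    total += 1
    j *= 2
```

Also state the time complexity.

Space complexity: O(1).
Only a constant amount of auxiliary storage is used; nothing grows with n.
Time complexity: O(log n).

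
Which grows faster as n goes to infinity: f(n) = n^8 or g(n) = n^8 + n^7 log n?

f(n) = n^8 and g(n) = n^8 + n^7 log n are Theta of each other: the lower-order n^7 log n term is o(n^8); both are Theta(n^8).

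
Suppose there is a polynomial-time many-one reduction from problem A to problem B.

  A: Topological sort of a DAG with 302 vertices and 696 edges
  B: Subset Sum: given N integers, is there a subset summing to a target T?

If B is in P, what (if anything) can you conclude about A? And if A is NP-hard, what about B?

A poly-time reduction A <=_p B means any A-instance can be transformed to a B-instance in poly time.
If B is in P: compose the reduction with B's poly-time algorithm to solve A in poly time, so A is in P.
If A is NP-hard: every NP problem reduces to A, which reduces to B; composing reductions, every NP problem reduces to B, so B is NP-hard.
(Here in fact A is P and B is NP-complete.)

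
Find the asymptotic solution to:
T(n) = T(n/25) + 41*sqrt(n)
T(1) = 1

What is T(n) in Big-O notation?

Each level contributes sqrt(n/25^k). Geometric series with ratio 1/sqrt(25) < 1 sums to O(sqrt(n)).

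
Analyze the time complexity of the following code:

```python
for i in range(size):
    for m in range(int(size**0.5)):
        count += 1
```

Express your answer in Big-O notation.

Time complexity: O(n * sqrt(n)).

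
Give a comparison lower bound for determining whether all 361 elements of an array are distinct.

In the algebraic decision-tree model, the YES region for element distinctness on 361 elements has 361! connected components (one per ordering). Ben-Or's theorem then gives a lower bound of Omega(log(n!)) = Omega(n log n).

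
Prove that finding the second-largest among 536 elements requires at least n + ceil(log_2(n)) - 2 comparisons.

Lower bound (adversary): identifying the maximum requires 536-1 comparisons (each eliminates one candidate). Assign weight 1 to each element; on each comparison the adversary lets the heavier side win and gives it the loser's weight. The max ends with weight 536, but each comparison it wins at most doubles its weight, so the max must win >= ceil(log_2(536)) = 10 comparisons. The second-largest is one of those 10 direct losers to the max, and identifying which one is largest needs >= 10-1 further comparisons. Total >= 536-1 + 10-1 = 544.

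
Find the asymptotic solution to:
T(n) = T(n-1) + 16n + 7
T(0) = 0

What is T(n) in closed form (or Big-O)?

Dominant term in sum is 16*sum(i, i=1..n) = 16*n*(n+1)/2 = O(n^2).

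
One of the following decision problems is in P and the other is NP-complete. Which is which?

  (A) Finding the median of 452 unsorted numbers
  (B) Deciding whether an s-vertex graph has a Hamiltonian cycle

(A) is P: linear-time selection (median-of-medians) runs in O(n).
(B) is NP-complete: one of Karp's 21 NP-complete problems.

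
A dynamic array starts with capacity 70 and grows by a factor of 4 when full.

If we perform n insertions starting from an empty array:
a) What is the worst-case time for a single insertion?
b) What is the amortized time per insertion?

(a) Worst-case single insertion: O(n) -- when the array is full at capacity c, the resize copies all c elements, and c can be Theta(n).
(b) Resizes happen at sizes 70, 280, 1120, ... Total copy cost for n insertions: 70 + 280 + ... = O(n) (geometric series with ratio 1/4). Amortized cost per insertion: O(n)/n = O(1).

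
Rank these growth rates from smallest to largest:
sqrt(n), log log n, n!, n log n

Ordered by growth rate: log log n < sqrt(n) < n log n < n!.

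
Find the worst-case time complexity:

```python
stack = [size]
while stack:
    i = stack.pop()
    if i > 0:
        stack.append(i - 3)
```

Time complexity: O(n).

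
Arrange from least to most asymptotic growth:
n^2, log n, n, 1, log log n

Ordered by growth rate: 1 < log log n < log n < n < n^2.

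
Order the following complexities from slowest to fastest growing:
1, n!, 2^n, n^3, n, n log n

Ordered by growth rate: 1 < n < n log n < n^3 < 2^n < n!.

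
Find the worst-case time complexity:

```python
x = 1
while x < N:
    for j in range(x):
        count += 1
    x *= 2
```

Time complexity: O(n).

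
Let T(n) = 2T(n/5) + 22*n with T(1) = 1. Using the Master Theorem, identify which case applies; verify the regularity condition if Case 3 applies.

a=2, b=5, f(n)=22*n.
log_5(2) = 0.4307 < 1.
f(n) = Omega(n^(0.4307+epsilon)) for some epsilon > 0, so Case 3 is the candidate.
Regularity: a*f(n/b) = 2*22*(n/5)^1 = (2/5)*22*n^1 <= c*f(n) with c = 2/5 < 1. Satisfied.
Case 3: T(n) = Theta(n).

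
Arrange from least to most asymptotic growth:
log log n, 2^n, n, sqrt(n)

Ordered by growth rate: log log n < sqrt(n) < n < 2^n.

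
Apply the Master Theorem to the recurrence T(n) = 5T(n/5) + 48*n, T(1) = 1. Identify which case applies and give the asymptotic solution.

a=5, b=5, f(n)=48*n.
log_5(5) = 1, so n^(log_b(a)) = n.
f(n) = Theta(n), so Case 2 applies.
T(n) = Theta(n log n).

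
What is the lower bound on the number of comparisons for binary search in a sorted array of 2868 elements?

With 2868 possible positions, we need at least ceil(log_2(2868)) = 12 comparisons. Each comparison splits the remaining candidates by at most half.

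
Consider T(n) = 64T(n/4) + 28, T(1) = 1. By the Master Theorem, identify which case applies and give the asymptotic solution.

a=64, b=4, f(n)=28.
log_4(64) = 3 > 0.
Since f(n) = O(n^0) is polynomially smaller than n^3, Case 1 applies.
T(n) = Theta(n^3).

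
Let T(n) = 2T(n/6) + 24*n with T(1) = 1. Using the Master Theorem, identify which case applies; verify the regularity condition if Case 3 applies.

a=2, b=6, f(n)=24*n.
log_6(2) = 0.3869 < 1.
f(n) = Omega(n^(0.3869+epsilon)) for some epsilon > 0, so Case 3 is the candidate.
Regularity: a*f(n/b) = 2*24*(n/6)^1 = (2/6)*24*n^1 <= c*f(n) with c = 2/6 < 1. Satisfied.
Case 3: T(n) = Theta(n).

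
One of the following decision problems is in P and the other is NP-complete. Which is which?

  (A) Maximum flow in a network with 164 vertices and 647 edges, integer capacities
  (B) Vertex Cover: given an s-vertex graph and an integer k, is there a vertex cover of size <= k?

(A) is P: Edmonds-Karp / push-relabel run in polynomial time.
(B) is NP-complete: one of Karp's 21 NP-complete problems (with k part of the input; for any fixed constant k it is in P).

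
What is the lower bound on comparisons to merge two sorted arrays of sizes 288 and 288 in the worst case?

Adversary: with |288 - 288| <= 1 the inputs can be fully interleaved so that every adjacent pair in the merged output comes from different arrays. Then each of the 575 adjacent pairs must be directly compared, or the algorithm cannot determine their relative order. Standard merge meets this bound.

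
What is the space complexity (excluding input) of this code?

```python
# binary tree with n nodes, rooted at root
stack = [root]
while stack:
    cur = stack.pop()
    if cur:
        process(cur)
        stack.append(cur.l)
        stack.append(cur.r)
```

Space complexity: O(n).
Auxiliary storage grows linearly with the input size n in the worst case.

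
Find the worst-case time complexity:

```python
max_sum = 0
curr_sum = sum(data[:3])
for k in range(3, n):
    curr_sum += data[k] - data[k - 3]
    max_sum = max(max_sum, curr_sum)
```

Time complexity: O(n).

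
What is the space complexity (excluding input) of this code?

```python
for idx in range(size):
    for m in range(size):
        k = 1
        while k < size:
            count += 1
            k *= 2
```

Space complexity: O(1).
Only a constant amount of auxiliary storage is used; nothing grows with n.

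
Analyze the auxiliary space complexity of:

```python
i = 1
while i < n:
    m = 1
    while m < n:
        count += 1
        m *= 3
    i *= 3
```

Space complexity: O(1).
Only a constant amount of auxiliary storage is used; nothing grows with n.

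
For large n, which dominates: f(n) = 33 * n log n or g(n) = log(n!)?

f(n) = 33 * n log n and g(n) = log(n!) are Theta of each other: Stirling: log(n!) = n log n - n + O(log n) = Theta(n log n); the constant 33 doesn't change the Theta class.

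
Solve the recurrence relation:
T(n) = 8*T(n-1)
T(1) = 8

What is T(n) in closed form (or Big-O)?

Each step multiplies by 8. T(n) = T(1)*8^(n-1) = 8*8^(n-1).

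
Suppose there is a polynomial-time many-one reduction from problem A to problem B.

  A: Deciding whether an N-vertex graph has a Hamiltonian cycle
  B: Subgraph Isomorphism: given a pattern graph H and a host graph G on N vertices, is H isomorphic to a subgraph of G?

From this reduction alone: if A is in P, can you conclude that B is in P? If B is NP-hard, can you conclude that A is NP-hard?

A poly-time reduction A <=_p B transfers tractability DOWN (B easy => A easy) and hardness UP (A hard => B hard), not the reverse.
From A in P, the reduction alone does NOT give B in P: any problem in P trivially reduces to SAT, yet SAT is not known to be in P.
From B NP-hard, the reduction alone does NOT give A NP-hard: again, easy problems reduce to hard ones.
(Here in fact A is NP-complete and B is NP-complete.)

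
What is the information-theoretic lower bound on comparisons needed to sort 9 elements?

There are 9! = 362880 possible orderings. Each comparison gives 1 bit. We need at least ceil(log_2(362880)) = 19 comparisons.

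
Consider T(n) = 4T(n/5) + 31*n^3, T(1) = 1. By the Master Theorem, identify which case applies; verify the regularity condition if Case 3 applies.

a=4, b=5, f(n)=31*n^3.
log_5(4) = 0.8614 < 3.
f(n) = Omega(n^(0.8614+epsilon)) for some epsilon > 0, so Case 3 is the candidate.
Regularity: a*f(n/b) = 4*31*(n/5)^3 = (4/125)*31*n^3 <= c*f(n) with c = 4/125 < 1. Satisfied.
Case 3: T(n) = Theta(n^3).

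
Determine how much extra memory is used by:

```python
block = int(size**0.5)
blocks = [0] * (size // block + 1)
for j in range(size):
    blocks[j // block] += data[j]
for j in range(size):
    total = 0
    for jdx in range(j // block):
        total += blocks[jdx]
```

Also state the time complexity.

Space complexity: O(sqrt(n)).
Storage scales with sqrt(n).
Time complexity: O(n * sqrt(n)).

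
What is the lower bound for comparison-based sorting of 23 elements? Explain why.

A comparison-based sorting algorithm corresponds to a decision tree. With 23! possible permutations, the tree has 23! leaves. The height is at least log_2(23!) = Omega(n log n) by Stirling's approximation.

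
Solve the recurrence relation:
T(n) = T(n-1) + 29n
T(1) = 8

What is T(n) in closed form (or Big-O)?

Unrolling: T(n) = 8 + 29*(2 + 3 + ... + n) = 8 + 29*(n(n+1)/2 - 1) = O(n^2).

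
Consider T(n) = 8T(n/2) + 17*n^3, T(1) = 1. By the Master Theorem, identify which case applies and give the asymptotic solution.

a=8, b=2, f(n)=17*n^3.
log_2(8) = 3, so n^(log_b(a)) = n^3.
f(n) = Theta(n^3), so Case 2 applies.
T(n) = Theta(n^3 log n).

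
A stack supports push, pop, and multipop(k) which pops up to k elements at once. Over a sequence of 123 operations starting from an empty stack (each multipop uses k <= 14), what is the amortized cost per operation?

Each element is pushed exactly once and popped at most once (whether by pop or as part of a multipop). So the total number of individual pops over the whole sequence is at most the number of pushes, which is at most 123. Total work <= 2 * 123, hence O(1) amortized per operation.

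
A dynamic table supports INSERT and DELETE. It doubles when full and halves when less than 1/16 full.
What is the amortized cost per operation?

Using potential function Phi = |2*num_items - table_size| when load > 1/2, and Phi = table_size/2 - num_items otherwise. The gap of 1/16 vs 1/2 for shrinking prevents thrashing. Both insert and delete have O(1) amortized cost.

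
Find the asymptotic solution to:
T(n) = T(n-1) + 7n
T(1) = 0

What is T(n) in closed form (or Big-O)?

Unrolling: T(n) = 0 + 7*(2 + 3 + ... + n) = 0 + 7*(n(n+1)/2 - 1) = O(n^2).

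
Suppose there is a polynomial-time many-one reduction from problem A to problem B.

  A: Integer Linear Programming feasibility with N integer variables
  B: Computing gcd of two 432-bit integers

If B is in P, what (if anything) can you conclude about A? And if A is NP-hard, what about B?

A poly-time reduction A <=_p B means any A-instance can be transformed to a B-instance in poly time.
If B is in P: compose the reduction with B's poly-time algorithm to solve A in poly time, so A is in P.
If A is NP-hard: every NP problem reduces to A, which reduces to B; composing reductions, every NP problem reduces to B, so B is NP-hard.
(Here in fact A is NP-complete and B is in P, so no such reduction is known -- its existence would imply P = NP; the analysis concerns only what the assumed reduction would or would not let you conclude.)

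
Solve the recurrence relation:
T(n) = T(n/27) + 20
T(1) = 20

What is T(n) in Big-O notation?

Each step divides n by 27 and adds 20. After log_27(n) steps, T(n) = O(log n).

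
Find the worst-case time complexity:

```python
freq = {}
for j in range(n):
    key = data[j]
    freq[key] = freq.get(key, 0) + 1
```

Time complexity: O(n).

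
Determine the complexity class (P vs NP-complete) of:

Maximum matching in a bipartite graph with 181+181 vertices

This problem is in P: Hopcroft-Karp runs in O(E sqrt(V)).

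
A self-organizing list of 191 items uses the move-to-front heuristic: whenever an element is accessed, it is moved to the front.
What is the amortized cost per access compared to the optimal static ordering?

With potential Phi = number of inversions between the MTF list and the optimal static list (at most C(191,2)), each access has amortized cost at most 2 * (cost under optimal static ordering). This is the move-to-front 2-competitiveness result.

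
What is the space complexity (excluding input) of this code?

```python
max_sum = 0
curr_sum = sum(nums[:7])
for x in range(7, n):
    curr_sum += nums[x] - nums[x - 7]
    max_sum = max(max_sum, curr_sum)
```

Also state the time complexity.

Space complexity: O(1).
Only a constant amount of auxiliary storage is used; nothing grows with n.
Time complexity: O(n).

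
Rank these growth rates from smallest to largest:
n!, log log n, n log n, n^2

Ordered by growth rate: log log n < n log n < n^2 < n!.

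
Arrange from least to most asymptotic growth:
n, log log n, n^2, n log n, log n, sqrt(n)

Ordered by growth rate: log log n < log n < sqrt(n) < n < n log n < n^2.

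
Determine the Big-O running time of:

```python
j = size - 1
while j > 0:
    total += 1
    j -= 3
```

Time complexity: O(n).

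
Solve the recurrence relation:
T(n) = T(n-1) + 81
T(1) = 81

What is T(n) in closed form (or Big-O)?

Unrolling: T(n) = T(n-1) + 81 = T(n-2) + 2*81 = ... = T(1) + (n-1)*81 = 81 + (n-1)*81 = 81n.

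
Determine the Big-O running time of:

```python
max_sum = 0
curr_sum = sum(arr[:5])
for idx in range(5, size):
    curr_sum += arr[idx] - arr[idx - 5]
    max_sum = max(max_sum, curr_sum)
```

Time complexity: O(n).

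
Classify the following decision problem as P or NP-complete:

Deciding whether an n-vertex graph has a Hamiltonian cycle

This problem is NP-complete: one of Karp's 21 NP-complete problems.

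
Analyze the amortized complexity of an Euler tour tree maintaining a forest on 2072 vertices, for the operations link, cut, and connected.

An Euler tour tree stores each tree's Euler tour as a balanced BST keyed by tour position. On 2072 vertices: link concatenates two tours via O(1) splits/joins of size <= 2*2072 (O(log n)); cut splits the tour at the two occurrences of the edge (O(log n)); connected compares BST roots (O(log n) to find the root). All O(log n) amortized.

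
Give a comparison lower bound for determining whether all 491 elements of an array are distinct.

In the algebraic decision-tree model, the YES region for element distinctness on 491 elements has 491! connected components (one per ordering). Ben-Or's theorem then gives a lower bound of Omega(log(n!)) = Omega(n log n).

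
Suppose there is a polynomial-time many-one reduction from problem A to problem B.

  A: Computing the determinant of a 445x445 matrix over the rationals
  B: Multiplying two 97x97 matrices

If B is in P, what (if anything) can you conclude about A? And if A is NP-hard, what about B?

A poly-time reduction A <=_p B means any A-instance can be transformed to a B-instance in poly time.
If B is in P: compose the reduction with B's poly-time algorithm to solve A in poly time, so A is in P.
If A is NP-hard: every NP problem reduces to A, which reduces to B; composing reductions, every NP problem reduces to B, so B is NP-hard.
(Here in fact A is P and B is P.)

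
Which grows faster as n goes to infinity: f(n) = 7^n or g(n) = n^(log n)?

f(n) = 7^n grows faster: take logs: log(n^(log n)) = (log n)^2, log(7^n) = n log 7; n dominates (log n)^2.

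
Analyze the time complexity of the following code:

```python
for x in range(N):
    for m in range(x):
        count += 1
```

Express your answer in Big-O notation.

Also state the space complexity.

Time complexity: O(n^2).
Space complexity: O(1).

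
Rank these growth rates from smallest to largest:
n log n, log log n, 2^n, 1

Ordered by growth rate: 1 < log log n < n log n < 2^n.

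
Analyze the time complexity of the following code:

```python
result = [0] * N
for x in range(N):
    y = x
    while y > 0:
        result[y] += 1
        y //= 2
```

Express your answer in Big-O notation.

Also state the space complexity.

Time complexity: O(n log n).
Space complexity: O(n).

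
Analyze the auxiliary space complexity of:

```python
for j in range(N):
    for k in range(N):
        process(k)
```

Space complexity: O(1).
Only a constant amount of auxiliary storage is used; nothing grows with n.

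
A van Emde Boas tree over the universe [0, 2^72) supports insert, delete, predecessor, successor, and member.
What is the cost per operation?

vEB recursively partitions [0, 4722366482869645213696) into sqrt(u) clusters of size sqrt(u). Each operation recurses into either one cluster or the summary, never both: T(u) = T(sqrt(u)) + O(1) => T(u) = O(log log u) = O(log 72). This is worst-case, not just amortized.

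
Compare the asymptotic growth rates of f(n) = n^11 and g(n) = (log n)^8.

f(n) = n^11 grows faster: any positive polynomial dominates any polylog.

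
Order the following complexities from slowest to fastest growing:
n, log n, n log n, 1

Ordered by growth rate: 1 < log n < n < n log n.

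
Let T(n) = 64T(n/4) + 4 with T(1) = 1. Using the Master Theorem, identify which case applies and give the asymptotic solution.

a=64, b=4, f(n)=4.
log_4(64) = 3 > 0.
Since f(n) = O(n^0) is polynomially smaller than n^3, Case 1 applies.
T(n) = Theta(n^3).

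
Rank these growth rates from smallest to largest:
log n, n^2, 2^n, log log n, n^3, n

Ordered by growth rate: log log n < log n < n < n^2 < n^3 < 2^n.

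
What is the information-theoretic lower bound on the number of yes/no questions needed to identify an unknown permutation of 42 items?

There are 42! = 1405006117752879898543142606244511569936384000000000 permutations. Each yes/no question gives at most 1 bit, so at least ceil(log_2(1405006117752879898543142606244511569936384000000000)) = 170 questions are needed.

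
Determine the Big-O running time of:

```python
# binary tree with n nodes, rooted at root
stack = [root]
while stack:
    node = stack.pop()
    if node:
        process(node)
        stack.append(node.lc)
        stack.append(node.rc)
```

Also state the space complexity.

Time complexity: O(n).
Space complexity: O(n).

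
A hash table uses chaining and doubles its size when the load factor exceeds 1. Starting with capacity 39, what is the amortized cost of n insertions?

Rehashing occurs when load exceeds 1. Total rehash cost is geometric series summing to O(n). Each insertion itself is O(1). Amortized: O(1).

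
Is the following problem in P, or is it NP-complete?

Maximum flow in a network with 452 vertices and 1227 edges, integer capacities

This problem is in P: Edmonds-Karp / push-relabel run in polynomial time.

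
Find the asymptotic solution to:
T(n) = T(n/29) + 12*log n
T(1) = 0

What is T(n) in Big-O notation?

Each of the log_29(n) levels adds O(log n). T(n) = O(log^2 n).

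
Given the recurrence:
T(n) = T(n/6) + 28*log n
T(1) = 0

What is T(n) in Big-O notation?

Each of the log_6(n) levels adds O(log n). T(n) = O(log^2 n).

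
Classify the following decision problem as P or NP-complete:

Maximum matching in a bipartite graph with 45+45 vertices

This problem is in P: Hopcroft-Karp runs in O(E sqrt(V)).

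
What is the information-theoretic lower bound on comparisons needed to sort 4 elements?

There are 4! = 24 possible orderings. Each comparison gives 1 bit. We need at least ceil(log_2(24)) = 5 comparisons.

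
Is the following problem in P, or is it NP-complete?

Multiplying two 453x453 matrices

This problem is in P: the schoolbook algorithm runs in O(n^3).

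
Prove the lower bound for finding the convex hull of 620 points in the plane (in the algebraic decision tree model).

Reduction from sorting: given 620 numbers x_1,...,x_{620}, map x_i to the point (x_i, x_i^2) on the parabola y = x^2. All points are on the convex hull, and walking the hull gives them in sorted x-order. Since sorting requires Omega(n log n), so does planar convex hull.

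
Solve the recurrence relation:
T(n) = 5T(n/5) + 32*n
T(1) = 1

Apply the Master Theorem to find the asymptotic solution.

a=5, b=5, f(n)=32*n. log_5(5) = 1. Case 2: T(n) = O(n log n).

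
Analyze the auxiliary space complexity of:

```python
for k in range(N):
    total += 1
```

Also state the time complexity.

Space complexity: O(1).
Only a constant amount of auxiliary storage is used; nothing grows with n.
Time complexity: O(n).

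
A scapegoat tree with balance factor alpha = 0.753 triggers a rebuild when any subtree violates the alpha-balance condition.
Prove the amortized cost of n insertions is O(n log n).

Define potential Phi = c * sum of |size(left(v)) - size(right(v))| over all nodes. An insertion at depth d costs O(d) = O(log n) and increases Phi by O(log n). When a rebuild of subtree of size s occurs, it costs O(s) but reduces Phi by Omega(s). With alpha = 0.753, between rebuilds Omega(s) insertions must occur. Amortized cost per insertion: O(log n).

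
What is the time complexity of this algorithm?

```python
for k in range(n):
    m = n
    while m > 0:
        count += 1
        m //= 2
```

Time complexity: O(n log n).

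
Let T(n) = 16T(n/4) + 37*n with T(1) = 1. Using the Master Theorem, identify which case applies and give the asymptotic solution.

a=16, b=4, f(n)=37*n.
log_4(16) = 2 > 1.
Since f(n) = O(n^1) is polynomially smaller than n^2, Case 1 applies.
T(n) = Theta(n^2).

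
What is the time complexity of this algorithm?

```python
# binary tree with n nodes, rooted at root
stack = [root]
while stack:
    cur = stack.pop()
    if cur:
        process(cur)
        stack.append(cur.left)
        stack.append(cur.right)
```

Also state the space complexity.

Time complexity: O(n).
Space complexity: O(n).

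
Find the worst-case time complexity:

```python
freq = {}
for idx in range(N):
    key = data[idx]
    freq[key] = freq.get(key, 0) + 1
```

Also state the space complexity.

Time complexity: O(n).
Space complexity: O(n).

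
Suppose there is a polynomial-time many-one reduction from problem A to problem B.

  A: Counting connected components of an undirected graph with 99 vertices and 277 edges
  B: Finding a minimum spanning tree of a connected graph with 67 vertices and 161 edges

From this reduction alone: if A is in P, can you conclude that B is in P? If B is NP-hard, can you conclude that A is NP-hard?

A poly-time reduction A <=_p B transfers tractability DOWN (B easy => A easy) and hardness UP (A hard => B hard), not the reverse.
From A in P, the reduction alone does NOT give B in P: any problem in P trivially reduces to SAT, yet SAT is not known to be in P.
From B NP-hard, the reduction alone does NOT give A NP-hard: again, easy problems reduce to hard ones.
(Here in fact A is P and B is P.)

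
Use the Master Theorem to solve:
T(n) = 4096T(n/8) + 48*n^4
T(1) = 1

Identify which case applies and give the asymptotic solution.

a=4096, b=8, f(n)=48*n^4.
log_8(4096) = 4, so n^(log_b(a)) = n^4.
f(n) = Theta(n^4), so Case 2 applies.
T(n) = Theta(n^4 log n).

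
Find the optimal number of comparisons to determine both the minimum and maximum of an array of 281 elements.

Naive approach: 560 comparisons (280 for max + 280 for min).
Optimal: Compare elements in pairs first (floor(n/2) = 140 comparisons), then find max among winners and min among losers (140 comparisons each).
Total: ceil(3n/2) - 2 = 420 comparisons. An adversary argument shows this is also a lower bound.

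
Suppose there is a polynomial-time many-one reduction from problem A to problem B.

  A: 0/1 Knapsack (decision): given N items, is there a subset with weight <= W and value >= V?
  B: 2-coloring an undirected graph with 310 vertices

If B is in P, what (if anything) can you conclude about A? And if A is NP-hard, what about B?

A poly-time reduction A <=_p B means any A-instance can be transformed to a B-instance in poly time.
If B is in P: compose the reduction with B's poly-time algorithm to solve A in poly time, so A is in P.
If A is NP-hard: every NP problem reduces to A, which reduces to B; composing reductions, every NP problem reduces to B, so B is NP-hard.
(Here in fact A is NP-complete and B is in P, so no such reduction is known -- its existence would imply P = NP; the analysis concerns only what the assumed reduction would or would not let you conclude.)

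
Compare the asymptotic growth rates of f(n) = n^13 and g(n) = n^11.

f(n) = n^13 grows faster: n^13/n^11 = n^2 -> infinity.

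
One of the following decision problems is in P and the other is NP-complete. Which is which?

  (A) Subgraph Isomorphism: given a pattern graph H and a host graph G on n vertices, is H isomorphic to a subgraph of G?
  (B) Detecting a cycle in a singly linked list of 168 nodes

(A) is NP-complete: generalizes Clique and Hamiltonian Path (pattern size is part of the input).
(B) is P: Floyd's tortoise-and-hare runs in O(n) time, O(1) space.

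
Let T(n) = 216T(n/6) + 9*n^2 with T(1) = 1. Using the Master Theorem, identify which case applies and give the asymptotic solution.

a=216, b=6, f(n)=9*n^2.
log_6(216) = 3 > 2.
Since f(n) = O(n^2) is polynomially smaller than n^3, Case 1 applies.
T(n) = Theta(n^3).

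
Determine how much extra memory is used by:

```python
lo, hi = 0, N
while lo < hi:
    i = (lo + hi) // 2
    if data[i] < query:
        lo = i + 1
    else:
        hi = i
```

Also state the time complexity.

Space complexity: O(1).
Only a constant amount of auxiliary storage is used; nothing grows with n.
Time complexity: O(log n).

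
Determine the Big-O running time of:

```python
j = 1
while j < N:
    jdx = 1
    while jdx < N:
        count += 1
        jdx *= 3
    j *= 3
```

Time complexity: O(log^2 n).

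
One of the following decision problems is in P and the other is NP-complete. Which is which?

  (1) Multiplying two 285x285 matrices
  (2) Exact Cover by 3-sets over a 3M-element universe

(1) is P: the schoolbook algorithm runs in O(n^3).
(2) is NP-complete: one of Karp's 21 NP-complete problems.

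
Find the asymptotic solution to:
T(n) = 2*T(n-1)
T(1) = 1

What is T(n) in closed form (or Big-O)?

Each step multiplies by 2. T(n) = T(1)*2^(n-1) = 2^(n-1).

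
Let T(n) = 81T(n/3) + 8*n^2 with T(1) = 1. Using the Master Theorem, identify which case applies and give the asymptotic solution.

a=81, b=3, f(n)=8*n^2.
log_3(81) = 4 > 2.
Since f(n) = O(n^2) is polynomially smaller than n^4, Case 1 applies.
T(n) = Theta(n^4).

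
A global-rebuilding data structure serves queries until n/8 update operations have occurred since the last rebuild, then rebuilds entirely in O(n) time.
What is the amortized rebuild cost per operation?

The O(n) rebuild is triggered by n/8 operations, so each contributes O(n)/(n/8) = O(8) = O(1) to the rebuild cost.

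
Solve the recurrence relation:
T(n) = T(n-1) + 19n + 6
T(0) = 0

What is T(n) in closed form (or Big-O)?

Dominant term in sum is 19*sum(i, i=1..n) = 19*n*(n+1)/2 = O(n^2).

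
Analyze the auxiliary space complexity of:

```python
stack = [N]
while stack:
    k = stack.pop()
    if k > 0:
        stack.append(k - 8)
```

Space complexity: O(1).
Only a constant amount of auxiliary storage is used; nothing grows with n.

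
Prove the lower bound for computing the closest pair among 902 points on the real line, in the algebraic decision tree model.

Reduction from element distinctness: given 902 reals, the closest-pair distance is 0 iff two are equal. Element distinctness has an Omega(n log n) lower bound in the algebraic decision tree model (Ben-Or). Therefore closest pair on a line also requires Omega(n log n). Sorting then a linear scan achieves this.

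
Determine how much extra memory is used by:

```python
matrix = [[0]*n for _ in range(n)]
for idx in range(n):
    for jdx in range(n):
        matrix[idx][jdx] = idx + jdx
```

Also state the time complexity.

Space complexity: O(n^2).
A 2D structure of size n x n is allocated.
Time complexity: O(n^2).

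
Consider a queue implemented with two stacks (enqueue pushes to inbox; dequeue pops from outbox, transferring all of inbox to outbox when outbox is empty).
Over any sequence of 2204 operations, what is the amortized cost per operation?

Each element is pushed to inbox once, popped once, pushed to outbox once, and popped once: 4 unit operations over its lifetime. Over 2204 operations the total work is O(2204). Amortized O(1) per enqueue/dequeue.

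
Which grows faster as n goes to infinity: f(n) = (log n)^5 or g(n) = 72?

f(n) = (log n)^5 grows faster: any unbounded function dominates a constant.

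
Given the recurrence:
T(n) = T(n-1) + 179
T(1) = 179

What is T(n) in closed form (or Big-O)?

Unrolling: T(n) = T(n-1) + 179 = T(n-2) + 2*179 = ... = T(1) + (n-1)*179 = 179 + (n-1)*179 = 179n.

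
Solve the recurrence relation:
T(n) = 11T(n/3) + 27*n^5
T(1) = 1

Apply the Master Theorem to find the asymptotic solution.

a=11, b=3, f(n)=27*n^5. log_3(11) = 2.183 < 5. Case 3: T(n) = O(n^5).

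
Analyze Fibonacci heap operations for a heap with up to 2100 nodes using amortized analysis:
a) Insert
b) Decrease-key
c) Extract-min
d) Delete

Fibonacci heaps use lazy consolidation. Potential function Phi = t + 2m (t = number of trees, m = marked nodes).
- Insert: O(1) actual, Delta Phi = +1 (one new tree) => O(1) amortized.
- Decrease-key: with c cascading cuts, actual cost is O(c); Delta Phi <= c - 2(c-1) + 2 = 4 - c (c new trees; >= c-1 marks cleared; <= 1 new mark). Amortized O(c) + (4 - c) = O(1).
- Extract-min: O(D(n) + t) actual; consolidation drops t to <= D(n)+1, so Delta Phi pays for the t term. D(n) = O(log n) for n = 2100 => O(log n) amortized.
- Delete: decrease-key to -inf then extract-min = O(log n).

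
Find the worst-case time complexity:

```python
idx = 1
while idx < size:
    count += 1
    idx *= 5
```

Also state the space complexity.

Time complexity: O(log n).
Space complexity: O(1).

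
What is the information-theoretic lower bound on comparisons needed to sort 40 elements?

There are 40! = 815915283247897734345611269596115894272000000000 possible orderings. Each comparison gives 1 bit. We need at least ceil(log_2(815915283247897734345611269596115894272000000000)) = 160 comparisons.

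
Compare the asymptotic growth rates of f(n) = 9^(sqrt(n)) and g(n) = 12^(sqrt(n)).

g(n) = 12^(sqrt(n)) grows faster: ratio is (12/9)^(sqrt(n)) -> infinity since 12/9 > 1.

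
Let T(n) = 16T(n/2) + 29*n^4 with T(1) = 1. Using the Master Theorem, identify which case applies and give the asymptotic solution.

a=16, b=2, f(n)=29*n^4.
log_2(16) = 4, so n^(log_b(a)) = n^4.
f(n) = Theta(n^4), so Case 2 applies.
T(n) = Theta(n^4 log n).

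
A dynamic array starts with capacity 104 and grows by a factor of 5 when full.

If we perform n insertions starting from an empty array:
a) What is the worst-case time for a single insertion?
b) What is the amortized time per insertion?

(a) Worst-case single insertion: O(n) -- when the array is full at capacity c, the resize copies all c elements, and c can be Theta(n).
(b) Resizes happen at sizes 104, 520, 2600, ... Total copy cost for n insertions: 104 + 520 + ... = O(n) (geometric series with ratio 1/5). Amortized cost per insertion: O(n)/n = O(1).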